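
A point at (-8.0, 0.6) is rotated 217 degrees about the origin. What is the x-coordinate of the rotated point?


x' = x*cos(theta) - y*sin(theta)
cos(217 deg) = -0.7986, sin(217 deg) = -0.6018
x' = -8.0 * -0.7986 - 0.6 * -0.6018
= 6.3891 - -0.3611
= 6.7502


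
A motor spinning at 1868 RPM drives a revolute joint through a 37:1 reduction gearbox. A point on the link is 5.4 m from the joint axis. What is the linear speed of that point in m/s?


omega_motor = 1868 * 2*pi/60 = 195.6165 rad/s
omega_joint = omega_motor / 37 = 5.2869 rad/s
v = omega_joint * r = 5.2869 * 5.4
= 28.5494 m/s


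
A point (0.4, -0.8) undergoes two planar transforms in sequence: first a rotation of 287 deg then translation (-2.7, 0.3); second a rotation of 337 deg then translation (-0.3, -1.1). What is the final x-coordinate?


After transform 1:
x1 = cos(287)*0.4 - sin(287)*-0.8 + -2.7 = -3.3481
y1 = sin(287)*0.4 + cos(287)*-0.8 + 0.3 = -0.3164
After transform 2:
x2 = cos(337)*-3.3481 - sin(337)*-0.3164 + -0.3
= -3.5056


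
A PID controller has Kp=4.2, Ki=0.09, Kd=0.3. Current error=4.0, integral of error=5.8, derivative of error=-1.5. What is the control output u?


u = Kp*e + Ki*int(e) + Kd*de/dt
= 4.2*4.0 + 0.09*5.8 + 0.3*(-1.5)
= 16.8 + 0.522 + -0.45
= 16.872


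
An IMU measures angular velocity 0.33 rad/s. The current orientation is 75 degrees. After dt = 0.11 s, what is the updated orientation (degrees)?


delta_theta = w * dt = 0.33 * 0.11 = 0.0363 rad
= 2.0798 deg
theta_new = 75 + 2.0798 = 77.0798 deg


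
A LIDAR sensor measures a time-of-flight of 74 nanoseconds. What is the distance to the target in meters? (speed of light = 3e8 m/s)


tof = 74 ns = 7.4e-08 s
dist = c * tof / 2
= 3e8 * 7.4e-08 / 2
= 11.1 m


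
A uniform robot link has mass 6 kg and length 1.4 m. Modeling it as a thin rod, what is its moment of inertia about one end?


I = (1/3) * m * L^2
= (1/3) * 6 * 1.4^2
= 0.333333 * 6 * 1.96
= 3.92 kg*m^2


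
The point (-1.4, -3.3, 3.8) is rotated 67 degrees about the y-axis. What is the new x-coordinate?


Rotation about y-axis: x' = x*cos(theta) + z*sin(theta)
= -1.4 * 0.3907 + 3.8 * 0.9205
= 2.9509


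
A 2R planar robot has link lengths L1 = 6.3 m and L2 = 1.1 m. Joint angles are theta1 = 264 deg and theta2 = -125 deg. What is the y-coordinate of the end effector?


Convert angles to radians: theta1 = 4.6077, theta2 = -2.1817
y = L1*sin(theta1) + L2*sin(theta1+theta2)
y = -6.2655 + 0.7217
y = -5.5438


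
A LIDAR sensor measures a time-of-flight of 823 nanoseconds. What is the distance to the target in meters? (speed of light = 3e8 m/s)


tof = 823 ns = 8.23e-07 s
dist = c * tof / 2
= 3e8 * 8.23e-07 / 2
= 123.45 m


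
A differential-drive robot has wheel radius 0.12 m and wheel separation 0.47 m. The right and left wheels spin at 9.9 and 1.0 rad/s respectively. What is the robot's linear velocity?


vR = r*wR = 0.12*9.9 = 1.188 m/s
vL = r*wL = 0.12*1.0 = 0.12 m/s
v = (vR+vL)/2 = 0.654 m/s
omega = (vR-vL)/L = 2.2723 rad/s
linear velocity = 0.654 m/s


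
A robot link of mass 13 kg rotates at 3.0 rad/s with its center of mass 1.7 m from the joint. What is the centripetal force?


F = m * omega^2 * r
= 13 * 3.0^2 * 1.7
= 13 * 9.0 * 1.7
= 198.9 N


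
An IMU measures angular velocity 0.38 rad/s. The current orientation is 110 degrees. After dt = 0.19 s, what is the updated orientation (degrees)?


delta_theta = w * dt = 0.38 * 0.19 = 0.0722 rad
= 4.1368 deg
theta_new = 110 + 4.1368 = 114.1368 deg


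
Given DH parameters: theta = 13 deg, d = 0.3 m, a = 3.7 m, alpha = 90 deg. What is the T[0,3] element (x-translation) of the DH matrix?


T[0,3] = a * cos(theta)
= 3.7 * cos(13 deg)
= 3.7 * 0.9744
= 3.6052


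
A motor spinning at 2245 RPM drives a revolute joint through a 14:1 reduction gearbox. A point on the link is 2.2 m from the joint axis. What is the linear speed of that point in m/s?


omega_motor = 2245 * 2*pi/60 = 235.0959 rad/s
omega_joint = omega_motor / 14 = 16.7926 rad/s
v = omega_joint * r = 16.7926 * 2.2
= 36.9436 m/s


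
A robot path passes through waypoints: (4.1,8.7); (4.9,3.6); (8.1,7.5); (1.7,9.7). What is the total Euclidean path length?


Segment lengths:
  seg1 = sqrt((0.8)^2 + (-5.1)^2) = 5.1624
  seg2 = sqrt((3.2)^2 + (3.9)^2) = 5.0448
  seg3 = sqrt((-6.4)^2 + (2.2)^2) = 6.7676
Total = 16.9747


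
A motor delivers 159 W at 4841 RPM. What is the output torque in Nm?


omega = 4841 * 2*pi/60 = 506.9483 rad/s
tau = P / omega = 159 / 506.9483
= 0.3136 Nm


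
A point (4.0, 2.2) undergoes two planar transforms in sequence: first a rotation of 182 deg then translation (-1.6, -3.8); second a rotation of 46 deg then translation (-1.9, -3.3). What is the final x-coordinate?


After transform 1:
x1 = cos(182)*4.0 - sin(182)*2.2 + -1.6 = -5.5208
y1 = sin(182)*4.0 + cos(182)*2.2 + -3.8 = -6.1383
After transform 2:
x2 = cos(46)*-5.5208 - sin(46)*-6.1383 + -1.9
= -1.3196


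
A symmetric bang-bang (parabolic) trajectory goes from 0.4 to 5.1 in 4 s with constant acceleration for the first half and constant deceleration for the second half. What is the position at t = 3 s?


Symmetric rest-to-rest: each phase covers (pf-p0)/2 in time T/2. 0.5*a*(T/2)^2 = (pf-p0)/2 => a = 4*(pf-p0)/T^2
a = 4*(5.1-0.4)/4^2 = 1.175
t = 3 is in the deceleration phase (t > T/2).
p = pf - 0.5*a*(T-t)^2 = 5.1 - 0.5*1.175*1^2
= 4.5125


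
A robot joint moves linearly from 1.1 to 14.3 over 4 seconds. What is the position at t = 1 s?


s = t/T = 1/4 = 0.25
p(t) = p0 + (pf-p0)*s
= 1.1 + (14.3 - 1.1) * 0.25
= 4.4


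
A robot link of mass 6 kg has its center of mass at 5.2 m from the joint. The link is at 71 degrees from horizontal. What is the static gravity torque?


tau = m*g*L*cos(angle)
= 6 * 9.81 * 5.2 * cos(71 deg)
= 6 * 9.81 * 5.2 * 0.3256
= 99.6473 Nm


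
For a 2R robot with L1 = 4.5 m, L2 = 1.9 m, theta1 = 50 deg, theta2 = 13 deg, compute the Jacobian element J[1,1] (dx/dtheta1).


J[1,1] = -L1*sin(t1) - L2*sin(t1+t2)
= -4.5*sin(50) - 1.9*sin(63)
= -5.1401


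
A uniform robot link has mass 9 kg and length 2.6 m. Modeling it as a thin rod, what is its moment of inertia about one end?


I = (1/3) * m * L^2
= (1/3) * 9 * 2.6^2
= 0.333333 * 9 * 6.76
= 20.28 kg*m^2


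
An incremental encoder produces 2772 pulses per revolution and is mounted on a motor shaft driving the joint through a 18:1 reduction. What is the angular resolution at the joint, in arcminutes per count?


counts per rev = 2772
effective counts at joint = 2772 * 18 = 49896
resolution = 360*60 / 49896
= 0.4329 arcmin/count


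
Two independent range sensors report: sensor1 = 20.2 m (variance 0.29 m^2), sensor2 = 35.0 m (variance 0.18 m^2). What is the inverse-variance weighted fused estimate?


w1 = (1/var1) / (1/var1 + 1/var2)
   = 3.4483 / (3.4483 + 5.5556) = 0.383
w2 = 1 - w1 = 0.617
fused = w1*s1 + w2*s2 = 7.7362 + 21.5957
= 29.3319 m


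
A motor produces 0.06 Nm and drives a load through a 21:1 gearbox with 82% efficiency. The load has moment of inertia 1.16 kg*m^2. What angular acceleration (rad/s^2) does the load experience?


tau_out = tau_motor * N * eta
= 0.06 * 21 * 0.82 = 1.0332 Nm
alpha = tau_out / I = 1.0332 / 1.16
= 0.8907 rad/s^2


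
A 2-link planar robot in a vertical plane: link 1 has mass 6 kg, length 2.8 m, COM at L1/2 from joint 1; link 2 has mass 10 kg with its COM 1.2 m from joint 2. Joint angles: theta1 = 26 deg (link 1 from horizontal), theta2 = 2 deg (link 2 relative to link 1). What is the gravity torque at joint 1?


Horizontal distance from joint 1 to link-1 COM:
  x_c1 = (L1/2)*cos(t1) = 1.4 * 0.8988 = 1.2583 m
Horizontal distance from joint 1 to link-2 COM:
  x_c2 = L1*cos(t1) + Lc2*cos(t1+t2)
       = 2.8*0.8988 + 1.2*0.8829 = 3.5762 m
tau1 = m1*g*x_c1 + m2*g*x_c2
     = 6*9.81*1.2583 + 10*9.81*3.5762
     = 74.0642 + 350.8213
     = 424.8856 Nm


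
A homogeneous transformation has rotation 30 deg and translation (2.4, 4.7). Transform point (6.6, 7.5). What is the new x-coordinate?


x' = cos(theta)*px - sin(theta)*py + tx
= 0.866*6.6 - 0.5*7.5 + 2.4
= 4.3658


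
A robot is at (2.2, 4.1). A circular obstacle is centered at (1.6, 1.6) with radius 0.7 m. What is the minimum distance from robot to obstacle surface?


center_dist = sqrt((2.2-1.6)^2 + (4.1-1.6)^2)
= sqrt(0.36 + 6.25)
= 2.571
min_dist = center_dist - radius = 2.571 - 0.7 = 1.871 m


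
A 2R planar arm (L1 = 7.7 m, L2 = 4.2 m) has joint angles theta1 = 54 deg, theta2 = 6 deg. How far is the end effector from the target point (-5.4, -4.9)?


End effector via forward kinematics:
x = L1*cos(t1) + L2*cos(t1+t2) = 6.6259
y = L1*sin(t1) + L2*sin(t1+t2) = 9.8667
Distance to target:
d = sqrt((-5.4 - 6.6259)^2 + (-4.9 - 9.8667)^2)
= sqrt(144.6234 + 218.0565)
= 19.0442 m


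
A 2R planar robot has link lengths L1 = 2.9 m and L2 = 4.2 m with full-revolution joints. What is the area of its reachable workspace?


r_max = L1 + L2 = 7.1 m
r_min = |L1 - L2| = 1.3 m
Area = pi*(r_max^2 - r_min^2)
= pi*(50.41 - 1.69)
= pi * 48.72
= 153.0584 m^2


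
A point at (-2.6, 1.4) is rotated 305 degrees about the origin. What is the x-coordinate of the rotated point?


x' = x*cos(theta) - y*sin(theta)
cos(305 deg) = 0.5736, sin(305 deg) = -0.8192
x' = -2.6 * 0.5736 - 1.4 * -0.8192
= -1.4913 - -1.1468
= -0.3445


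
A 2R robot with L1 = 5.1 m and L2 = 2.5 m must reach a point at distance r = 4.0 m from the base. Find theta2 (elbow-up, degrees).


cos(theta2) = (r^2 - L1^2 - L2^2) / (2*L1*L2)
cos(theta2) = (16.0 - 26.01 - 6.25) / 25.5
cos(theta2) = -0.637647
theta2 = 129.6166 degrees


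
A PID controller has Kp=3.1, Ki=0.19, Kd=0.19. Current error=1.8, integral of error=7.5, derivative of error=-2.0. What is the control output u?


u = Kp*e + Ki*int(e) + Kd*de/dt
= 3.1*1.8 + 0.19*7.5 + 0.19*(-2.0)
= 5.58 + 1.425 + -0.38
= 6.625


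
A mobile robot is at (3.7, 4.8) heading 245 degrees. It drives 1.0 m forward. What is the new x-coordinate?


x_new = x0 + d*cos(theta)
= 3.7 + 1.0*cos(245)
= 3.7 + -0.4226
= 3.2774


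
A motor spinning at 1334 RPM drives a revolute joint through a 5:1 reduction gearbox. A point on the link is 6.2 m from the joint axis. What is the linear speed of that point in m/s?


omega_motor = 1334 * 2*pi/60 = 139.6962 rad/s
omega_joint = omega_motor / 5 = 27.9392 rad/s
v = omega_joint * r = 27.9392 * 6.2
= 173.2232 m/s


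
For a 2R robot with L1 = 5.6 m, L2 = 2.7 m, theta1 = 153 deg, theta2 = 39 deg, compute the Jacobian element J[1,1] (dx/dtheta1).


J[1,1] = -L1*sin(t1) - L2*sin(t1+t2)
= -5.6*sin(153) - 2.7*sin(192)
= -1.981


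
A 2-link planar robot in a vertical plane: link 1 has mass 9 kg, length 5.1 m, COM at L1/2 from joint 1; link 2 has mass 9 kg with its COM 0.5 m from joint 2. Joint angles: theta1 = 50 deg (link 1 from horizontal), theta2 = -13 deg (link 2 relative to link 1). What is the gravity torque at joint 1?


Horizontal distance from joint 1 to link-1 COM:
  x_c1 = (L1/2)*cos(t1) = 2.55 * 0.6428 = 1.6391 m
Horizontal distance from joint 1 to link-2 COM:
  x_c2 = L1*cos(t1) + Lc2*cos(t1+t2)
       = 5.1*0.6428 + 0.5*0.7986 = 3.6775 m
tau1 = m1*g*x_c1 + m2*g*x_c2
     = 9*9.81*1.6391 + 9*9.81*3.6775
     = 144.7169 + 324.6895
     = 469.4064 Nm


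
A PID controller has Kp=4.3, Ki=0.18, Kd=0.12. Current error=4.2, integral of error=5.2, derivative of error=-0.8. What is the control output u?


u = Kp*e + Ki*int(e) + Kd*de/dt
= 4.3*4.2 + 0.18*5.2 + 0.12*(-0.8)
= 18.06 + 0.936 + -0.096
= 18.9


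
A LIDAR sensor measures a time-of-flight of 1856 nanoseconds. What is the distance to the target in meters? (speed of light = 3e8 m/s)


tof = 1856 ns = 1.856e-06 s
dist = c * tof / 2
= 3e8 * 1.856e-06 / 2
= 278.4 m


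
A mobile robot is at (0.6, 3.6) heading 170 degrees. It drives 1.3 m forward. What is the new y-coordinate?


y_new = y0 + d*sin(theta)
= 3.6 + 1.3*sin(170)
= 3.6 + 0.2257
= 3.8257


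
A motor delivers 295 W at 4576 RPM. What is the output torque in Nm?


omega = 4576 * 2*pi/60 = 479.1976 rad/s
tau = P / omega = 295 / 479.1976
= 0.6156 Nm


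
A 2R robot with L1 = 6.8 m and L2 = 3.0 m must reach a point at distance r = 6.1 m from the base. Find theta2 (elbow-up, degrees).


cos(theta2) = (r^2 - L1^2 - L2^2) / (2*L1*L2)
cos(theta2) = (37.21 - 46.24 - 9.0) / 40.8
cos(theta2) = -0.441912
theta2 = 116.2259 degrees


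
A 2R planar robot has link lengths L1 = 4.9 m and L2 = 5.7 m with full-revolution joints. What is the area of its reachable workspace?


r_max = L1 + L2 = 10.6 m
r_min = |L1 - L2| = 0.8 m
Area = pi*(r_max^2 - r_min^2)
= pi*(112.36 - 0.64)
= pi * 111.72
= 350.9787 m^2


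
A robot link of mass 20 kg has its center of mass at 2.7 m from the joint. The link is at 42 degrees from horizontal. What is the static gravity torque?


tau = m*g*L*cos(angle)
= 20 * 9.81 * 2.7 * cos(42 deg)
= 20 * 9.81 * 2.7 * 0.7431
= 393.6735 Nm


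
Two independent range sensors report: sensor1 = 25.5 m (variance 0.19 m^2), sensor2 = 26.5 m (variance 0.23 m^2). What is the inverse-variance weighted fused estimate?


w1 = (1/var1) / (1/var1 + 1/var2)
   = 5.2632 / (5.2632 + 4.3478) = 0.5476
w2 = 1 - w1 = 0.4524
fused = w1*s1 + w2*s2 = 13.9643 + 11.9881
= 25.9524 m


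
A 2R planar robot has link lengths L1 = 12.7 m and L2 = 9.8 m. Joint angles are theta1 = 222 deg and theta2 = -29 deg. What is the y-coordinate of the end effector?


Convert angles to radians: theta1 = 3.8746, theta2 = -0.5061
y = L1*sin(theta1) + L2*sin(theta1+theta2)
y = -8.498 + -2.2045
y = -10.7025


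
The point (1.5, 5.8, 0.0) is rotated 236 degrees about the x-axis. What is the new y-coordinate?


Rotation about x-axis: y' = y*cos(theta) - z*sin(theta)
= 5.8 * -0.5592 - 0.0 * -0.829
= -3.2433


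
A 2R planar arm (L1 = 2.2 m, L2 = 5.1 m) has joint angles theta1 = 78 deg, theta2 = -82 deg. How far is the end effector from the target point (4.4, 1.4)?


End effector via forward kinematics:
x = L1*cos(t1) + L2*cos(t1+t2) = 5.545
y = L1*sin(t1) + L2*sin(t1+t2) = 1.7962
Distance to target:
d = sqrt((4.4 - 5.545)^2 + (1.4 - 1.7962)^2)
= sqrt(1.311 + 0.1569)
= 1.2116 m


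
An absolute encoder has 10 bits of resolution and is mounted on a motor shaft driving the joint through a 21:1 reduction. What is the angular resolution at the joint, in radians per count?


counts = 2^10 = 1024
effective counts at joint = 1024 * 21 = 21504
resolution = 2*pi / 21504
= 2.9219e-04 rad/count


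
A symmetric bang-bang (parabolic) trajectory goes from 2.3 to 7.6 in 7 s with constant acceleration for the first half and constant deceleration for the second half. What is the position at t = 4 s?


Symmetric rest-to-rest: each phase covers (pf-p0)/2 in time T/2. 0.5*a*(T/2)^2 = (pf-p0)/2 => a = 4*(pf-p0)/T^2
a = 4*(7.6-2.3)/7^2 = 0.4327
t = 4 is in the deceleration phase (t > T/2).
p = pf - 0.5*a*(T-t)^2 = 7.6 - 0.5*0.4327*3^2
= 5.6531


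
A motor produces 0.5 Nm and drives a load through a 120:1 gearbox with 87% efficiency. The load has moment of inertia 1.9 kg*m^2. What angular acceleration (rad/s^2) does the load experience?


tau_out = tau_motor * N * eta
= 0.5 * 120 * 0.87 = 52.2 Nm
alpha = tau_out / I = 52.2 / 1.9
= 27.4737 rad/s^2


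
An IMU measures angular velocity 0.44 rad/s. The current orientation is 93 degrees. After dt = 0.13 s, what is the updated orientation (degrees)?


delta_theta = w * dt = 0.44 * 0.13 = 0.0572 rad
= 3.2773 deg
theta_new = 93 + 3.2773 = 96.2773 deg


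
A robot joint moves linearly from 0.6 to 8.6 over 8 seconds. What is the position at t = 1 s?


s = t/T = 1/8 = 0.125
p(t) = p0 + (pf-p0)*s
= 0.6 + (8.6 - 0.6) * 0.125
= 1.6


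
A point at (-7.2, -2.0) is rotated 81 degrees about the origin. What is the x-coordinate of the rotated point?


x' = x*cos(theta) - y*sin(theta)
cos(81 deg) = 0.1564, sin(81 deg) = 0.9877
x' = -7.2 * 0.1564 - -2.0 * 0.9877
= -1.1263 - -1.9754
= 0.849


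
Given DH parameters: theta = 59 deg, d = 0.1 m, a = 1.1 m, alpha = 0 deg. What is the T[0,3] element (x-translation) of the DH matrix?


T[0,3] = a * cos(theta)
= 1.1 * cos(59 deg)
= 1.1 * 0.515
= 0.5665


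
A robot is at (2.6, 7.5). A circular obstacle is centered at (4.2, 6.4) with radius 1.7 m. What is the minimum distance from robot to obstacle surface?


center_dist = sqrt((2.6-4.2)^2 + (7.5-6.4)^2)
= sqrt(2.56 + 1.21)
= 1.9416
min_dist = center_dist - radius = 1.9416 - 1.7 = 0.2416 m


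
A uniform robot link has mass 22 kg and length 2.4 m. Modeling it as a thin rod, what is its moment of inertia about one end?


I = (1/3) * m * L^2
= (1/3) * 22 * 2.4^2
= 0.333333 * 22 * 5.76
= 42.24 kg*m^2


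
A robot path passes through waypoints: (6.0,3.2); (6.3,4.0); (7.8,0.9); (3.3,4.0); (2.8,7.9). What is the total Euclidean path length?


Segment lengths:
  seg1 = sqrt((0.3)^2 + (0.8)^2) = 0.8544
  seg2 = sqrt((1.5)^2 + (-3.1)^2) = 3.4438
  seg3 = sqrt((-4.5)^2 + (3.1)^2) = 5.4644
  seg4 = sqrt((-0.5)^2 + (3.9)^2) = 3.9319
Total = 13.6946


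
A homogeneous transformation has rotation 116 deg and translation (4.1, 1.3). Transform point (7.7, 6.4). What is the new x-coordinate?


x' = cos(theta)*px - sin(theta)*py + tx
= -0.4384*7.7 - 0.8988*6.4 + 4.1
= -5.0277


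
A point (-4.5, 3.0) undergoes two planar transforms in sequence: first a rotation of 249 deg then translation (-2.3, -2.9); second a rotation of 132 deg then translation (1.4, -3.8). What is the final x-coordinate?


After transform 1:
x1 = cos(249)*-4.5 - sin(249)*3.0 + -2.3 = 2.1134
y1 = sin(249)*-4.5 + cos(249)*3.0 + -2.9 = 0.226
After transform 2:
x2 = cos(132)*2.1134 - sin(132)*0.226 + 1.4
= -0.1821


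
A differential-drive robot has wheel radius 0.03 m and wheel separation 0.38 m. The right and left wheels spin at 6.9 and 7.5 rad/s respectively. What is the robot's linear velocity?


vR = r*wR = 0.03*6.9 = 0.207 m/s
vL = r*wL = 0.03*7.5 = 0.225 m/s
v = (vR+vL)/2 = 0.216 m/s
omega = (vR-vL)/L = -0.0474 rad/s
linear velocity = 0.216 m/s


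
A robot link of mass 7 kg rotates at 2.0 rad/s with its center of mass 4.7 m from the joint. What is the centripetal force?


F = m * omega^2 * r
= 7 * 2.0^2 * 4.7
= 7 * 4.0 * 4.7
= 131.6 N


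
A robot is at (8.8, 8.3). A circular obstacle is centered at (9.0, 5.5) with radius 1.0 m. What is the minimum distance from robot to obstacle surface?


center_dist = sqrt((8.8-9.0)^2 + (8.3-5.5)^2)
= sqrt(0.04 + 7.84)
= 2.8071
min_dist = center_dist - radius = 2.8071 - 1.0 = 1.8071 m


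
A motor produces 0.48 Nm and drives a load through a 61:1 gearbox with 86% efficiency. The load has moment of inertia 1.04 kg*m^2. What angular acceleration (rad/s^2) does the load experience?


tau_out = tau_motor * N * eta
= 0.48 * 61 * 0.86 = 25.1808 Nm
alpha = tau_out / I = 25.1808 / 1.04
= 24.2123 rad/s^2


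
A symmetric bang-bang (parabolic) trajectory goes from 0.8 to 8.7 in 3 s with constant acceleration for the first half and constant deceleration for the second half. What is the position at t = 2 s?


Symmetric rest-to-rest: each phase covers (pf-p0)/2 in time T/2. 0.5*a*(T/2)^2 = (pf-p0)/2 => a = 4*(pf-p0)/T^2
a = 4*(8.7-0.8)/3^2 = 3.5111
t = 2 is in the deceleration phase (t > T/2).
p = pf - 0.5*a*(T-t)^2 = 8.7 - 0.5*3.5111*1^2
= 6.9444


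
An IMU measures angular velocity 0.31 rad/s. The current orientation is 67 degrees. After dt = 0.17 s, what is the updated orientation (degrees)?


delta_theta = w * dt = 0.31 * 0.17 = 0.0527 rad
= 3.0195 deg
theta_new = 67 + 3.0195 = 70.0195 deg


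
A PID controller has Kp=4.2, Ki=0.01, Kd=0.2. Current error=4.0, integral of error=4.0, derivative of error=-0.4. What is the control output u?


u = Kp*e + Ki*int(e) + Kd*de/dt
= 4.2*4.0 + 0.01*4.0 + 0.2*(-0.4)
= 16.8 + 0.04 + -0.08
= 16.76


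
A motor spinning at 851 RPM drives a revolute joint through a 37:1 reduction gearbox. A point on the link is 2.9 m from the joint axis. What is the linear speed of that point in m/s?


omega_motor = 851 * 2*pi/60 = 89.1165 rad/s
omega_joint = omega_motor / 37 = 2.4086 rad/s
v = omega_joint * r = 2.4086 * 2.9
= 6.9848 m/s


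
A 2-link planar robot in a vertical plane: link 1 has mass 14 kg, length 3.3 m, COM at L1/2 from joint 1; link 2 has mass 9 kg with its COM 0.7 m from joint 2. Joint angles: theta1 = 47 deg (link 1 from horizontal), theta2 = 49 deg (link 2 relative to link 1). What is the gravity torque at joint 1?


Horizontal distance from joint 1 to link-1 COM:
  x_c1 = (L1/2)*cos(t1) = 1.65 * 0.682 = 1.1253 m
Horizontal distance from joint 1 to link-2 COM:
  x_c2 = L1*cos(t1) + Lc2*cos(t1+t2)
       = 3.3*0.682 + 0.7*-0.1045 = 2.1774 m
tau1 = m1*g*x_c1 + m2*g*x_c2
     = 14*9.81*1.1253 + 9*9.81*2.1774
     = 154.5483 + 192.2448
     = 346.7932 Nm


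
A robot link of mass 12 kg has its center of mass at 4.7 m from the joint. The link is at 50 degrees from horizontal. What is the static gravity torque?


tau = m*g*L*cos(angle)
= 12 * 9.81 * 4.7 * cos(50 deg)
= 12 * 9.81 * 4.7 * 0.6428
= 355.6441 Nm


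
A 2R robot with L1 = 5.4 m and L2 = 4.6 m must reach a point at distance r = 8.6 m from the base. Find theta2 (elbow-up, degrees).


cos(theta2) = (r^2 - L1^2 - L2^2) / (2*L1*L2)
cos(theta2) = (73.96 - 29.16 - 21.16) / 49.68
cos(theta2) = 0.475845
theta2 = 61.5856 degrees


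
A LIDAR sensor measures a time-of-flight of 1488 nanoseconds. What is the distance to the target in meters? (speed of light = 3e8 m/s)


tof = 1488 ns = 1.488e-06 s
dist = c * tof / 2
= 3e8 * 1.488e-06 / 2
= 223.2 m


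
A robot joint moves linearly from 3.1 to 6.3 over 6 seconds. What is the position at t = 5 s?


s = t/T = 5/6 = 0.8333
p(t) = p0 + (pf-p0)*s
= 3.1 + (6.3 - 3.1) * 0.8333
= 5.7667


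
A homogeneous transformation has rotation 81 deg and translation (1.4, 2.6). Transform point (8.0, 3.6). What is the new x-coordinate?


x' = cos(theta)*px - sin(theta)*py + tx
= 0.1564*8.0 - 0.9877*3.6 + 1.4
= -0.9042


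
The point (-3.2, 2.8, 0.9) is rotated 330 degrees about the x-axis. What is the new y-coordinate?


Rotation about x-axis: y' = y*cos(theta) - z*sin(theta)
= 2.8 * 0.866 - 0.9 * -0.5
= 2.8749


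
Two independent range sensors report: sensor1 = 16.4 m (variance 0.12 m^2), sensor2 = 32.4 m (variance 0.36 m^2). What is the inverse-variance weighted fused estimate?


w1 = (1/var1) / (1/var1 + 1/var2)
   = 8.3333 / (8.3333 + 2.7778) = 0.75
w2 = 1 - w1 = 0.25
fused = w1*s1 + w2*s2 = 12.3 + 8.1
= 20.4 m


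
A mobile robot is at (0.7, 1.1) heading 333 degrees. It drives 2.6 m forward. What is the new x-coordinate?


x_new = x0 + d*cos(theta)
= 0.7 + 2.6*cos(333)
= 0.7 + 2.3166
= 3.0166


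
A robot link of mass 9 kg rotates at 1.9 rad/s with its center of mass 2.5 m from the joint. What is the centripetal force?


F = m * omega^2 * r
= 9 * 1.9^2 * 2.5
= 9 * 3.61 * 2.5
= 81.225 N


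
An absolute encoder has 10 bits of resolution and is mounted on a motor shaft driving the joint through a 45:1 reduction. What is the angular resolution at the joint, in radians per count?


counts = 2^10 = 1024
effective counts at joint = 1024 * 45 = 46080
resolution = 2*pi / 46080
= 1.3635e-04 rad/count


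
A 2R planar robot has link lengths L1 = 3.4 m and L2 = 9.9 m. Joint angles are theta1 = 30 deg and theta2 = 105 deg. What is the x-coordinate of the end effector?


Convert angles to radians: theta1 = 0.5236, theta2 = 1.8326
x = L1*cos(theta1) + L2*cos(theta1+theta2)
x = 2.9445 + -7.0004
x = -4.0559


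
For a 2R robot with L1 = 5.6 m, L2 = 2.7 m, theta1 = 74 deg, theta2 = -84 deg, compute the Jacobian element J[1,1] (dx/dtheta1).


J[1,1] = -L1*sin(t1) - L2*sin(t1+t2)
= -5.6*sin(74) - 2.7*sin(-10)
= -4.9142


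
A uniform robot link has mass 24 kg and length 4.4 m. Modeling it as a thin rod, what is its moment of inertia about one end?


I = (1/3) * m * L^2
= (1/3) * 24 * 4.4^2
= 0.333333 * 24 * 19.36
= 154.88 kg*m^2


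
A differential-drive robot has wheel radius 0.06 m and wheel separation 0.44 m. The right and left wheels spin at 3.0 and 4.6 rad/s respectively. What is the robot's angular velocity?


vR = r*wR = 0.06*3.0 = 0.18 m/s
vL = r*wL = 0.06*4.6 = 0.276 m/s
v = (vR+vL)/2 = 0.228 m/s
omega = (vR-vL)/L = -0.2182 rad/s
angular velocity = -0.2182 rad/s


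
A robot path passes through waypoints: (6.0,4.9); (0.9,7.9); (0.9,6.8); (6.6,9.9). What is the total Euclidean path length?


Segment lengths:
  seg1 = sqrt((-5.1)^2 + (3.0)^2) = 5.9169
  seg2 = sqrt((0.0)^2 + (-1.1)^2) = 1.1
  seg3 = sqrt((5.7)^2 + (3.1)^2) = 6.4885
Total = 13.5054


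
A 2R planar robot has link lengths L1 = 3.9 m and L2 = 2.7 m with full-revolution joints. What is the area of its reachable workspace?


r_max = L1 + L2 = 6.6 m
r_min = |L1 - L2| = 1.2 m
Area = pi*(r_max^2 - r_min^2)
= pi*(43.56 - 1.44)
= pi * 42.12
= 132.3239 m^2


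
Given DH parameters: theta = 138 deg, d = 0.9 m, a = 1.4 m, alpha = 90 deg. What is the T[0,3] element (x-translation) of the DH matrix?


T[0,3] = a * cos(theta)
= 1.4 * cos(138 deg)
= 1.4 * -0.7431
= -1.0404


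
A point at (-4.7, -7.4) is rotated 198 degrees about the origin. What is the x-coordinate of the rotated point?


x' = x*cos(theta) - y*sin(theta)
cos(198 deg) = -0.9511, sin(198 deg) = -0.309
x' = -4.7 * -0.9511 - -7.4 * -0.309
= 4.47 - 2.2867
= 2.1832


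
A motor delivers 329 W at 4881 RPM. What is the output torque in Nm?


omega = 4881 * 2*pi/60 = 511.1371 rad/s
tau = P / omega = 329 / 511.1371
= 0.6437 Nm


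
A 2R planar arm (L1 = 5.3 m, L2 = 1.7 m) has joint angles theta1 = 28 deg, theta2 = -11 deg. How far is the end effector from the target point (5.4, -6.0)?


End effector via forward kinematics:
x = L1*cos(t1) + L2*cos(t1+t2) = 6.3053
y = L1*sin(t1) + L2*sin(t1+t2) = 2.9852
Distance to target:
d = sqrt((5.4 - 6.3053)^2 + (-6.0 - 2.9852)^2)
= sqrt(0.8196 + 80.7344)
= 9.0307 m


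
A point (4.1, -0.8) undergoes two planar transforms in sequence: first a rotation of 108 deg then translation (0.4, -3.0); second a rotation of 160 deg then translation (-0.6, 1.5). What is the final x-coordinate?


After transform 1:
x1 = cos(108)*4.1 - sin(108)*-0.8 + 0.4 = -0.1061
y1 = sin(108)*4.1 + cos(108)*-0.8 + -3.0 = 1.1465
After transform 2:
x2 = cos(160)*-0.1061 - sin(160)*1.1465 + -0.6
= -0.8924


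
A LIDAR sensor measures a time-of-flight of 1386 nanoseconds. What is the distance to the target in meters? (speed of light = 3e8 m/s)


tof = 1386 ns = 1.386e-06 s
dist = c * tof / 2
= 3e8 * 1.386e-06 / 2
= 207.9 m


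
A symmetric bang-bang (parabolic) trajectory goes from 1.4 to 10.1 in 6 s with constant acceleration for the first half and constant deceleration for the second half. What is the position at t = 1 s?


Symmetric rest-to-rest: each phase covers (pf-p0)/2 in time T/2. 0.5*a*(T/2)^2 = (pf-p0)/2 => a = 4*(pf-p0)/T^2
a = 4*(10.1-1.4)/6^2 = 0.9667
t = 1 is in the acceleration phase (t <= T/2).
p = p0 + 0.5*a*t^2 = 1.4 + 0.5*0.9667*1^2
= 1.8833


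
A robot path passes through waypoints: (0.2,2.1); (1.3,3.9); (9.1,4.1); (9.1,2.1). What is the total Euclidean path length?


Segment lengths:
  seg1 = sqrt((1.1)^2 + (1.8)^2) = 2.1095
  seg2 = sqrt((7.8)^2 + (0.2)^2) = 7.8026
  seg3 = sqrt((0.0)^2 + (-2.0)^2) = 2.0
Total = 11.9121


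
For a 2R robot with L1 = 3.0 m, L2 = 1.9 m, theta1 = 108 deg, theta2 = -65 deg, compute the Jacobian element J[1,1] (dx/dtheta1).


J[1,1] = -L1*sin(t1) - L2*sin(t1+t2)
= -3.0*sin(108) - 1.9*sin(43)
= -4.149


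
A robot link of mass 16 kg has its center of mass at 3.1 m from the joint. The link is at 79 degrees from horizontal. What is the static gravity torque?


tau = m*g*L*cos(angle)
= 16 * 9.81 * 3.1 * cos(79 deg)
= 16 * 9.81 * 3.1 * 0.1908
= 92.8431 Nm


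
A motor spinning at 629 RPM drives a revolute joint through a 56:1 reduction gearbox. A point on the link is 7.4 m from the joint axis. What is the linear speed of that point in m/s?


omega_motor = 629 * 2*pi/60 = 65.8687 rad/s
omega_joint = omega_motor / 56 = 1.1762 rad/s
v = omega_joint * r = 1.1762 * 7.4
= 8.7041 m/s


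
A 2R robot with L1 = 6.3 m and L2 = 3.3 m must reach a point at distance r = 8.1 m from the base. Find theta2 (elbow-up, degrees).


cos(theta2) = (r^2 - L1^2 - L2^2) / (2*L1*L2)
cos(theta2) = (65.61 - 39.69 - 10.89) / 41.58
cos(theta2) = 0.361472
theta2 = 68.8094 degrees


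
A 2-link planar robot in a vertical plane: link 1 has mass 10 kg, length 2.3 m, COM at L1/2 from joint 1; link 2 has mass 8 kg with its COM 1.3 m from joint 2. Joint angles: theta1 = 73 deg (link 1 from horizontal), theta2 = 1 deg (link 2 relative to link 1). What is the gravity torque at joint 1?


Horizontal distance from joint 1 to link-1 COM:
  x_c1 = (L1/2)*cos(t1) = 1.15 * 0.2924 = 0.3362 m
Horizontal distance from joint 1 to link-2 COM:
  x_c2 = L1*cos(t1) + Lc2*cos(t1+t2)
       = 2.3*0.2924 + 1.3*0.2756 = 1.0308 m
tau1 = m1*g*x_c1 + m2*g*x_c2
     = 10*9.81*0.3362 + 8*9.81*1.0308
     = 32.9839 + 80.8959
     = 113.8798 Nm


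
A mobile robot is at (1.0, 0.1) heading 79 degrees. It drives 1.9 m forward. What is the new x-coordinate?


x_new = x0 + d*cos(theta)
= 1.0 + 1.9*cos(79)
= 1.0 + 0.3625
= 1.3625


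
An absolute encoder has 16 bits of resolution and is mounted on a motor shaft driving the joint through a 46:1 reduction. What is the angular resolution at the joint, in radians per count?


counts = 2^16 = 65536
effective counts at joint = 65536 * 46 = 3014656
resolution = 2*pi / 3014656
= 2.0842e-06 rad/count


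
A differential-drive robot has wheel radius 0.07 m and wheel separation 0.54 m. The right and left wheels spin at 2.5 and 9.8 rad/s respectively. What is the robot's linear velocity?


vR = r*wR = 0.07*2.5 = 0.175 m/s
vL = r*wL = 0.07*9.8 = 0.686 m/s
v = (vR+vL)/2 = 0.4305 m/s
omega = (vR-vL)/L = -0.9463 rad/s
linear velocity = 0.4305 m/s


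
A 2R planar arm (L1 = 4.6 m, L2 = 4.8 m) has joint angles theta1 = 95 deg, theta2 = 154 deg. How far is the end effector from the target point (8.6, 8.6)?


End effector via forward kinematics:
x = L1*cos(t1) + L2*cos(t1+t2) = -2.1211
y = L1*sin(t1) + L2*sin(t1+t2) = 0.1013
Distance to target:
d = sqrt((8.6 - -2.1211)^2 + (8.6 - 0.1013)^2)
= sqrt(114.9416 + 72.2277)
= 13.681 m


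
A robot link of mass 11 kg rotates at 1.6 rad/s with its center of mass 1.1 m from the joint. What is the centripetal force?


F = m * omega^2 * r
= 11 * 1.6^2 * 1.1
= 11 * 2.56 * 1.1
= 30.976 N


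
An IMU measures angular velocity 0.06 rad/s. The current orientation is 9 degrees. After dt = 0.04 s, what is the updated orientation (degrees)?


delta_theta = w * dt = 0.06 * 0.04 = 0.0024 rad
= 0.1375 deg
theta_new = 9 + 0.1375 = 9.1375 deg


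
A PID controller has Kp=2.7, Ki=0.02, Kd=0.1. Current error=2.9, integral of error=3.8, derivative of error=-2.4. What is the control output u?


u = Kp*e + Ki*int(e) + Kd*de/dt
= 2.7*2.9 + 0.02*3.8 + 0.1*(-2.4)
= 7.83 + 0.076 + -0.24
= 7.666


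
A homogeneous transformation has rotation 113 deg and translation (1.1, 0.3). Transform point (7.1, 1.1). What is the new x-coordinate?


x' = cos(theta)*px - sin(theta)*py + tx
= -0.3907*7.1 - 0.9205*1.1 + 1.1
= -2.6867


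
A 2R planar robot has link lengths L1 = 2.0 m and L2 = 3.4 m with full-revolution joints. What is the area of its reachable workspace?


r_max = L1 + L2 = 5.4 m
r_min = |L1 - L2| = 1.4 m
Area = pi*(r_max^2 - r_min^2)
= pi*(29.16 - 1.96)
= pi * 27.2
= 85.4513 m^2


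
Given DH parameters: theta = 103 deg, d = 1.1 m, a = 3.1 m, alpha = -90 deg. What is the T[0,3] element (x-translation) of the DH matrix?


T[0,3] = a * cos(theta)
= 3.1 * cos(103 deg)
= 3.1 * -0.225
= -0.6973


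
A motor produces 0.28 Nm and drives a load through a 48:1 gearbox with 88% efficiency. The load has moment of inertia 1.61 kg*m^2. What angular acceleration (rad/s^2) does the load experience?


tau_out = tau_motor * N * eta
= 0.28 * 48 * 0.88 = 11.8272 Nm
alpha = tau_out / I = 11.8272 / 1.61
= 7.3461 rad/s^2


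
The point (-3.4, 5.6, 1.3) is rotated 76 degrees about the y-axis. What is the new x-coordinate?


Rotation about y-axis: x' = x*cos(theta) + z*sin(theta)
= -3.4 * 0.2419 + 1.3 * 0.9703
= 0.4388


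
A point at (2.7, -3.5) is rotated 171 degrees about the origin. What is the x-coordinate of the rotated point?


x' = x*cos(theta) - y*sin(theta)
cos(171 deg) = -0.9877, sin(171 deg) = 0.1564
x' = 2.7 * -0.9877 - -3.5 * 0.1564
= -2.6668 - -0.5475
= -2.1192


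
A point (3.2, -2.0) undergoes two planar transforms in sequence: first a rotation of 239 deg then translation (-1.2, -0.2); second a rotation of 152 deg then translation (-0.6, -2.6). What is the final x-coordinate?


After transform 1:
x1 = cos(239)*3.2 - sin(239)*-2.0 + -1.2 = -4.5625
y1 = sin(239)*3.2 + cos(239)*-2.0 + -0.2 = -1.9129
After transform 2:
x2 = cos(152)*-4.5625 - sin(152)*-1.9129 + -0.6
= 4.3264


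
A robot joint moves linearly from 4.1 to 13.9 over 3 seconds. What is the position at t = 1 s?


s = t/T = 1/3 = 0.3333
p(t) = p0 + (pf-p0)*s
= 4.1 + (13.9 - 4.1) * 0.3333
= 7.3667


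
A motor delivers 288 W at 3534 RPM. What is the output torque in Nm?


omega = 3534 * 2*pi/60 = 370.0796 rad/s
tau = P / omega = 288 / 370.0796
= 0.7782 Nm


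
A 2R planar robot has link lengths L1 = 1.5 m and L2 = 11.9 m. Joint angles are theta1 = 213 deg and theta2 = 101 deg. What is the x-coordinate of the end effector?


Convert angles to radians: theta1 = 3.7176, theta2 = 1.7628
x = L1*cos(theta1) + L2*cos(theta1+theta2)
x = -1.258 + 8.2664
x = 7.0084


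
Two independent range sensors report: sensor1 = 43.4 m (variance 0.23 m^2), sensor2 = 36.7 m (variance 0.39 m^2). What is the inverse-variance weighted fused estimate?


w1 = (1/var1) / (1/var1 + 1/var2)
   = 4.3478 / (4.3478 + 2.5641) = 0.629
w2 = 1 - w1 = 0.371
fused = w1*s1 + w2*s2 = 27.3 + 13.6145
= 40.9145 m


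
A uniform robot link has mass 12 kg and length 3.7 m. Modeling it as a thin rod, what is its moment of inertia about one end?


I = (1/3) * m * L^2
= (1/3) * 12 * 3.7^2
= 0.333333 * 12 * 13.69
= 54.76 kg*m^2


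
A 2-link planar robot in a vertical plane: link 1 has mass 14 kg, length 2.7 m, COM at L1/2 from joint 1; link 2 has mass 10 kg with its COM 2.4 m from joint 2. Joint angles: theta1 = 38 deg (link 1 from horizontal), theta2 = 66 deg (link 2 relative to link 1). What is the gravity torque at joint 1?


Horizontal distance from joint 1 to link-1 COM:
  x_c1 = (L1/2)*cos(t1) = 1.35 * 0.788 = 1.0638 m
Horizontal distance from joint 1 to link-2 COM:
  x_c2 = L1*cos(t1) + Lc2*cos(t1+t2)
       = 2.7*0.788 + 2.4*-0.2419 = 1.547 m
tau1 = m1*g*x_c1 + m2*g*x_c2
     = 14*9.81*1.0638 + 10*9.81*1.547
     = 146.1043 + 151.7623
     = 297.8666 Nm


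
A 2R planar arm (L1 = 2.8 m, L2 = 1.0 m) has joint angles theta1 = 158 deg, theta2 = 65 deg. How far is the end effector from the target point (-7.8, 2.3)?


End effector via forward kinematics:
x = L1*cos(t1) + L2*cos(t1+t2) = -3.3275
y = L1*sin(t1) + L2*sin(t1+t2) = 0.3669
Distance to target:
d = sqrt((-7.8 - -3.3275)^2 + (2.3 - 0.3669)^2)
= sqrt(20.0035 + 3.7369)
= 4.8724 m


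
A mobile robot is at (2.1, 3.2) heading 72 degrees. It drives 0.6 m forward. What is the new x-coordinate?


x_new = x0 + d*cos(theta)
= 2.1 + 0.6*cos(72)
= 2.1 + 0.1854
= 2.2854


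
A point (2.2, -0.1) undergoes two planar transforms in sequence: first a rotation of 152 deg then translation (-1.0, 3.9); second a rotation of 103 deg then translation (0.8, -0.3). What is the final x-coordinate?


After transform 1:
x1 = cos(152)*2.2 - sin(152)*-0.1 + -1.0 = -2.8955
y1 = sin(152)*2.2 + cos(152)*-0.1 + 3.9 = 5.0211
After transform 2:
x2 = cos(103)*-2.8955 - sin(103)*5.0211 + 0.8
= -3.4411


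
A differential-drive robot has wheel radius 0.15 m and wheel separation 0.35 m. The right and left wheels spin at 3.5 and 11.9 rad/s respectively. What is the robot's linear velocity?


vR = r*wR = 0.15*3.5 = 0.525 m/s
vL = r*wL = 0.15*11.9 = 1.785 m/s
v = (vR+vL)/2 = 1.155 m/s
omega = (vR-vL)/L = -3.6 rad/s
linear velocity = 1.155 m/s


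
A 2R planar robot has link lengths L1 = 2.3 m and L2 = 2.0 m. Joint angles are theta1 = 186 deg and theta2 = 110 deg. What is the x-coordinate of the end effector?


Convert angles to radians: theta1 = 3.2463, theta2 = 1.9199
x = L1*cos(theta1) + L2*cos(theta1+theta2)
x = -2.2874 + 0.8767
x = -1.4107


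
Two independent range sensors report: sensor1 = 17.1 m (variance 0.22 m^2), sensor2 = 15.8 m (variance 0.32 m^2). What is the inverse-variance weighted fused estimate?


w1 = (1/var1) / (1/var1 + 1/var2)
   = 4.5455 / (4.5455 + 3.125) = 0.5926
w2 = 1 - w1 = 0.4074
fused = w1*s1 + w2*s2 = 10.1333 + 6.437
= 16.5704 m


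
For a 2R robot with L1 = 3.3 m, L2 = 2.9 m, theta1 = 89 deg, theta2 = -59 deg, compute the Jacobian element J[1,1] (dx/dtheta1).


J[1,1] = -L1*sin(t1) - L2*sin(t1+t2)
= -3.3*sin(89) - 2.9*sin(30)
= -4.7495


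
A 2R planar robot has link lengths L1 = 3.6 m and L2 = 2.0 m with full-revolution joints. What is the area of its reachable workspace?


r_max = L1 + L2 = 5.6 m
r_min = |L1 - L2| = 1.6 m
Area = pi*(r_max^2 - r_min^2)
= pi*(31.36 - 2.56)
= pi * 28.8
= 90.4779 m^2


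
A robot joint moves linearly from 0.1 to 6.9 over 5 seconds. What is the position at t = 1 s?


s = t/T = 1/5 = 0.2
p(t) = p0 + (pf-p0)*s
= 0.1 + (6.9 - 0.1) * 0.2
= 1.46


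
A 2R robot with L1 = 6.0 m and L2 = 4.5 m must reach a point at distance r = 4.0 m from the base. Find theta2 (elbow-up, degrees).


cos(theta2) = (r^2 - L1^2 - L2^2) / (2*L1*L2)
cos(theta2) = (16.0 - 36.0 - 20.25) / 54.0
cos(theta2) = -0.74537
theta2 = 138.1909 degrees


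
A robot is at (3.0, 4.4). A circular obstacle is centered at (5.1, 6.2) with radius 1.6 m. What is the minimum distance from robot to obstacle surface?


center_dist = sqrt((3.0-5.1)^2 + (4.4-6.2)^2)
= sqrt(4.41 + 3.24)
= 2.7659
min_dist = center_dist - radius = 2.7659 - 1.6 = 1.1659 m


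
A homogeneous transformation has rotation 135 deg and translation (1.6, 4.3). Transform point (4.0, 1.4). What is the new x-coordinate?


x' = cos(theta)*px - sin(theta)*py + tx
= -0.7071*4.0 - 0.7071*1.4 + 1.6
= -2.2184


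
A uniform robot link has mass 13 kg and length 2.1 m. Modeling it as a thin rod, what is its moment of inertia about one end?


I = (1/3) * m * L^2
= (1/3) * 13 * 2.1^2
= 0.333333 * 13 * 4.41
= 19.11 kg*m^2


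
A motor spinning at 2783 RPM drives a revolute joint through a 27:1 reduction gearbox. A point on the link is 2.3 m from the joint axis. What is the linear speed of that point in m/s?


omega_motor = 2783 * 2*pi/60 = 291.4351 rad/s
omega_joint = omega_motor / 27 = 10.7939 rad/s
v = omega_joint * r = 10.7939 * 2.3
= 24.826 m/s


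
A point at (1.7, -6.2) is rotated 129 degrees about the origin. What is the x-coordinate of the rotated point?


x' = x*cos(theta) - y*sin(theta)
cos(129 deg) = -0.6293, sin(129 deg) = 0.7771
x' = 1.7 * -0.6293 - -6.2 * 0.7771
= -1.0698 - -4.8183
= 3.7485


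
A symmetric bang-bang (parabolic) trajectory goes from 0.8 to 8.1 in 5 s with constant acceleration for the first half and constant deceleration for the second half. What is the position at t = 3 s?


Symmetric rest-to-rest: each phase covers (pf-p0)/2 in time T/2. 0.5*a*(T/2)^2 = (pf-p0)/2 => a = 4*(pf-p0)/T^2
a = 4*(8.1-0.8)/5^2 = 1.168
t = 3 is in the deceleration phase (t > T/2).
p = pf - 0.5*a*(T-t)^2 = 8.1 - 0.5*1.168*2^2
= 5.764


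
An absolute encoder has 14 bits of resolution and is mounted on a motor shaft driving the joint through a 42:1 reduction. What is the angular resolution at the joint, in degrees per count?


counts = 2^14 = 16384
effective counts at joint = 16384 * 42 = 688128
resolution = 360 / 688128
= 5.2316e-04 deg/count
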